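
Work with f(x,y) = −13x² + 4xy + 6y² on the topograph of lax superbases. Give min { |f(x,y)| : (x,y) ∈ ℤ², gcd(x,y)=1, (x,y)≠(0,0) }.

descent: ρ → (6,8,-11)  [lands on river]
river: ρ → (-11,14,3)
river: ρ → (3,16,-6)
river: ρ → (-6,8,11)
river: ρ → (11,14,-3)
river: ρ → (-3,16,6)
closes: descent 1, river 6
min |a| on river = 3

3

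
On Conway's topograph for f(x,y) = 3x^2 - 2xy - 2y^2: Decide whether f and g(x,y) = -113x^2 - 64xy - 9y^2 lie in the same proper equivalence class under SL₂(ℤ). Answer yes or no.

D₁ = 28, D₂ = 28
river cycle of f (length 4): (-2, 2, 3), (3, 4, -1), (-1, 4, 3), (3, 2, -2)
river cycle of g (length 4): (-1, 4, 3), (3, 2, -2), (-2, 2, 3), (3, 4, -1)
cycles coincide ⇒ equivalent

yes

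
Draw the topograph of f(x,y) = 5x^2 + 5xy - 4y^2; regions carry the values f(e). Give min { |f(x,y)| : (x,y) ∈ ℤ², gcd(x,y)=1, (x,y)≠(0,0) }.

river: ρ → (-4,3,6)
river: ρ → (6,9,-1)
river: ρ → (-1,9,6)
river: ρ → (6,3,-4)
river: ρ → (-4,5,5)
river: ρ → (5,5,-4)
closes: descent 0, river 6
min |a| on river = 1

1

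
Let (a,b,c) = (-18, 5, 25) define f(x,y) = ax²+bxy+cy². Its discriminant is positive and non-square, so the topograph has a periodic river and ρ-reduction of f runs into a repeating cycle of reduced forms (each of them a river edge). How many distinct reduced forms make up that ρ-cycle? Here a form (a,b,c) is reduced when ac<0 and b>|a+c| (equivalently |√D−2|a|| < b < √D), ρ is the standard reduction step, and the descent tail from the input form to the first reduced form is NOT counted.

D = 1825, ⌊√D⌋ = 42
descent: ρ → (25,-5,-18)
descent: ρ → (-18,41,2)  [lands on river]
river: ρ → (2,39,-38)
river: ρ → (-38,37,3)
river: ρ → (3,41,-12)
river: ρ → (-12,31,18)
river: ρ → (18,41,-2)
river: ρ → (-2,39,38)
river: ρ → (38,37,-3)
river: ρ → (-3,41,12)
river: ρ → (12,31,-18)
ρ-cycle length = 10 (tail of 2 descent steps not counted)

10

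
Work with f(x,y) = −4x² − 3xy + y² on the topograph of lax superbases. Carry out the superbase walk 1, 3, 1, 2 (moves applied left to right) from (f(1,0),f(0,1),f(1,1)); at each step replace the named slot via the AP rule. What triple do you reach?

start (-4,1,-6) = (f(1,0),f(0,1),f(1,1))
replace slot 1: 2·(1+(-6)) − (-4) = -6 → (-6,1,-6)
replace slot 3: 2·((-6)+1) − (-6) = -4 → (-6,1,-4)
replace slot 1: 2·(1+(-4)) − (-6) = 0 → (0,1,-4)
replace slot 2: 2·(0+(-4)) − 1 = -9 → (0,-9,-4)

0,-9,-4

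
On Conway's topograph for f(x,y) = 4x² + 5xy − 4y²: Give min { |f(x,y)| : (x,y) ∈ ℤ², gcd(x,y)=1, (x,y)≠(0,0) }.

river: ρ → (-4,3,5)
river: ρ → (5,7,-2)
river: ρ → (-2,9,1)
river: ρ → (1,9,-2)
river: ρ → (-2,7,5)
river: ρ → (5,3,-4)
river: ρ → (-4,5,4)
river: ρ → (4,3,-5)
river: ρ → (-5,7,2)
river: ρ → (2,9,-1)
river: ρ → (-1,9,2)
river: ρ → (2,7,-5)
river: ρ → (-5,3,4)
river: ρ → (4,5,-4)
closes: descent 0, river 14
min |a| on river = 1

1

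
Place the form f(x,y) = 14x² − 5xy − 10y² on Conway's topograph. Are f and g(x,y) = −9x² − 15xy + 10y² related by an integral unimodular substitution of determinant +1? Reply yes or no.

D₁ = 585, D₂ = 585
river cycle of f (length 12): (-10, 5, 14), (14, 23, -1), (-1, 23, 14), (14, 5, -10), (-10, 15, 9), (9, 21, -4), (-4, 19, 14), (14, 9, -9), (-9, 9, 14), (14, 19, -4), … (2 more)
river cycle of g (length 12): (10, 15, -9), (-9, 21, 4), (4, 19, -14), (-14, 9, 9), (9, 9, -14), (-14, 19, 4), (4, 21, -9), (-9, 15, 10), (10, 5, -14), (-14, 23, 1), … (2 more)
cycles differ ⇒ inequivalent

no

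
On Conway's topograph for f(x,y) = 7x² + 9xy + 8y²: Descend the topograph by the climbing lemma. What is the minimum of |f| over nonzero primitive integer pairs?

translate: b→-5 (≡9 mod 14), so (7,9,8)→(7,-5,6)
flip: (7,-5,6)→(6,5,7)
reduced (well bottom): (6,5,7) with a≤c, −a<b≤a
well minimum = a = 6

6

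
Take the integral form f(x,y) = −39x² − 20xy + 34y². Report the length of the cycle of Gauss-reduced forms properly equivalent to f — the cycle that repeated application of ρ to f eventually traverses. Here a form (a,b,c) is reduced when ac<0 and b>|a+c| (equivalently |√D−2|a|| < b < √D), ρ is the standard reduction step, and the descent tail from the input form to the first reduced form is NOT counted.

D = 5704, ⌊√D⌋ = 75
descent: ρ → (34,20,-39)  [lands on river]
river: ρ → (-39,58,15)
river: ρ → (15,62,-31)
river: ρ → (-31,62,15)
river: ρ → (15,58,-39)
river: ρ → (-39,20,34)
river: ρ → (34,48,-25)
river: ρ → (-25,52,30)
river: ρ → (30,68,-9)
river: ρ → (-9,58,65)
river: ρ → (65,72,-2)
river: ρ → (-2,72,65)
river: ρ → (65,58,-9)
river: ρ → (-9,68,30)
river: ρ → (30,52,-25)
river: ρ → (-25,48,34)
ρ-cycle length = 16 (tail of 1 descent step not counted)

16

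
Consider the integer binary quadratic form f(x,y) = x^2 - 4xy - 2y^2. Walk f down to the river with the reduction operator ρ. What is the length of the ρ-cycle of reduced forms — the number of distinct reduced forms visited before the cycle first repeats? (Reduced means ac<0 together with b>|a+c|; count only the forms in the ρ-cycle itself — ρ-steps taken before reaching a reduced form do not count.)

D = 24, ⌊√D⌋ = 4
descent: ρ → (-2,4,1)  [lands on river]
river: ρ → (1,4,-2)
ρ-cycle length = 2 (tail of 1 descent step not counted)

2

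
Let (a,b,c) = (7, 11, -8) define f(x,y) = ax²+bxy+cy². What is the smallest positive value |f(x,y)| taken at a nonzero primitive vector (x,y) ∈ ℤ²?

river: ρ → (-8,5,10)
river: ρ → (10,15,-3)
river: ρ → (-3,15,10)
river: ρ → (10,5,-8)
river: ρ → (-8,11,7)
river: ρ → (7,17,-2)
river: ρ → (-2,15,15)
river: ρ → (15,15,-2)
river: ρ → (-2,17,7)
river: ρ → (7,11,-8)
closes: descent 0, river 10
min |a| on river = 2

2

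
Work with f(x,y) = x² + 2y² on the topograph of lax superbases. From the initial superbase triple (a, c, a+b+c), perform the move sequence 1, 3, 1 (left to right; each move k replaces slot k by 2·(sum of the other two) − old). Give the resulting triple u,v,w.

start (1,2,3) = (f(1,0),f(0,1),f(1,1))
replace slot 1: 2·(2+3) − 1 = 9 → (9,2,3)
replace slot 3: 2·(9+2) − 3 = 19 → (9,2,19)
replace slot 1: 2·(2+19) − 9 = 33 → (33,2,19)

33,2,19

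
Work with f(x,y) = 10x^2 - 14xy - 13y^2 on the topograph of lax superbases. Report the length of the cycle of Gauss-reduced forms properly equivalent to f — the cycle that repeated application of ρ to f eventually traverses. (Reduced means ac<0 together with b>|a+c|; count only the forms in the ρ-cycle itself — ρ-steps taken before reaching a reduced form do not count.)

D = 716, ⌊√D⌋ = 26
descent: ρ → (-13,14,10)  [lands on river]
river: ρ → (10,26,-1)
river: ρ → (-1,26,10)
river: ρ → (10,14,-13)
river: ρ → (-13,12,11)
river: ρ → (11,10,-14)
river: ρ → (-14,18,7)
river: ρ → (7,24,-5)
river: ρ → (-5,26,2)
river: ρ → (2,26,-5)
river: ρ → (-5,24,7)
river: ρ → (7,18,-14)
river: ρ → (-14,10,11)
river: ρ → (11,12,-13)
ρ-cycle length = 14 (tail of 1 descent step not counted)

14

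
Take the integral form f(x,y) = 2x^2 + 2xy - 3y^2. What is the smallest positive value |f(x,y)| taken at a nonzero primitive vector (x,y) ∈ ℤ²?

river: ρ → (-3,4,1)
river: ρ → (1,4,-3)
river: ρ → (-3,2,2)
river: ρ → (2,2,-3)
closes: descent 0, river 4
min |a| on river = 1

1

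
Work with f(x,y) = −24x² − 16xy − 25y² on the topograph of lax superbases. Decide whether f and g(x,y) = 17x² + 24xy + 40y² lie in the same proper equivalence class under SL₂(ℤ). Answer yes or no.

D₁ = -2144, D₂ = -2144
f is negative-definite; reduce −f:
−f: reduced (well bottom): (24,16,25) with a≤c, −a<b≤a
flip sign back: reduced form of f is (-24,-16,-25)
g: translate: b→-10 (≡24 mod 34), so (17,24,40)→(17,-10,33)
g: reduced (well bottom): (17,-10,33) with a≤c, −a<b≤a
reduced forms (-24, -16, -25) vs (17, -10, 33) ⇒ inequivalent

no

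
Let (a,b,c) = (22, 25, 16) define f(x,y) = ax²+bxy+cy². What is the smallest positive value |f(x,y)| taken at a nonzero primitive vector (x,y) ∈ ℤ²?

translate: b→-19 (≡25 mod 44), so (22,25,16)→(22,-19,13)
flip: (22,-19,13)→(13,19,22)
translate: b→-7 (≡19 mod 26), so (13,19,22)→(13,-7,16)
reduced (well bottom): (13,-7,16) with a≤c, −a<b≤a
well minimum = a = 13

13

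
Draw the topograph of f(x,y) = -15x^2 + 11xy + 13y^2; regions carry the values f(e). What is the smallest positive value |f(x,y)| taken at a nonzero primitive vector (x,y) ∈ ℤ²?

river: ρ → (13,15,-13)
river: ρ → (-13,11,15)
river: ρ → (15,19,-9)
river: ρ → (-9,17,17)
river: ρ → (17,17,-9)
river: ρ → (-9,19,15)
river: ρ → (15,11,-13)
river: ρ → (-13,15,13)
river: ρ → (13,11,-15)
river: ρ → (-15,19,9)
river: ρ → (9,17,-17)
river: ρ → (-17,17,9)
river: ρ → (9,19,-15)
river: ρ → (-15,11,13)
closes: descent 0, river 14
min |a| on river = 9

9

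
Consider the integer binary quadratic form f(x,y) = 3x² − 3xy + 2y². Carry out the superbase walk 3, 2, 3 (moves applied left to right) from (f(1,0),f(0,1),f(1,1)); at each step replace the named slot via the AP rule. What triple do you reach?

start (3,2,2) = (f(1,0),f(0,1),f(1,1))
replace slot 3: 2·(3+2) − 2 = 8 → (3,2,8)
replace slot 2: 2·(3+8) − 2 = 20 → (3,20,8)
replace slot 3: 2·(3+20) − 8 = 38 → (3,20,38)

3,20,38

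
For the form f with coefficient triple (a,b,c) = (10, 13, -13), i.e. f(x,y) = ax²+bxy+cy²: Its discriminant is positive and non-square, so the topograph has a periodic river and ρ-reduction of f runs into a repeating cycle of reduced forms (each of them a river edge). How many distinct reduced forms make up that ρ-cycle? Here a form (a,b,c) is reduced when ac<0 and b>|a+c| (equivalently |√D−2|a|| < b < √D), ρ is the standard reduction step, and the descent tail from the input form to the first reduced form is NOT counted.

D = 689, ⌊√D⌋ = 26
river: ρ → (-13,13,10)
river: ρ → (10,7,-16)
river: ρ → (-16,25,1)
river: ρ → (1,25,-16)
river: ρ → (-16,7,10)
river: ρ → (10,13,-13)
ρ-cycle length = 6 (tail of 0 descent steps not counted)

6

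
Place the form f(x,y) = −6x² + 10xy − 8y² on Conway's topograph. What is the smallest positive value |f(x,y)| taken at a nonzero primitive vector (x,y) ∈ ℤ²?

translate: b→2 (≡-10 mod 12), so (6,-10,8)→(6,2,4)
flip: (6,2,4)→(4,-2,6)
reduced (well bottom): (4,-2,6) with a≤c, −a<b≤a
well minimum |f| = |-4| = 4 (negative-definite)

4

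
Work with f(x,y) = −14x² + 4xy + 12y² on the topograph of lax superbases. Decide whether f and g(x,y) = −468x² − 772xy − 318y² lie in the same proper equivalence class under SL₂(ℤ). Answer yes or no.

D₁ = 688, D₂ = 688
river cycle of f (length 10): (12, 20, -6), (-6, 16, 18), (18, 20, -4), (-4, 20, 18), (18, 16, -6), (-6, 20, 12), (12, 4, -14), (-14, 24, 2), (2, 24, -14), (-14, 4, 12)
river cycle of g (length 10): (-14, 4, 12), (12, 20, -6), (-6, 16, 18), (18, 20, -4), (-4, 20, 18), (18, 16, -6), (-6, 20, 12), (12, 4, -14), (-14, 24, 2), (2, 24, -14)
cycles coincide ⇒ equivalent

yes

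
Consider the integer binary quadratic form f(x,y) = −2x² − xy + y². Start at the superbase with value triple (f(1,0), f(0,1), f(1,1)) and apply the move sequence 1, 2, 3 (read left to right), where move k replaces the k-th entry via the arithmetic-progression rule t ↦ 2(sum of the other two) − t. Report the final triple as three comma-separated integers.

start (-2,1,-2) = (f(1,0),f(0,1),f(1,1))
replace slot 1: 2·(1+(-2)) − (-2) = 0 → (0,1,-2)
replace slot 2: 2·(0+(-2)) − 1 = -5 → (0,-5,-2)
replace slot 3: 2·(0+(-5)) − (-2) = -8 → (0,-5,-8)

0,-5,-8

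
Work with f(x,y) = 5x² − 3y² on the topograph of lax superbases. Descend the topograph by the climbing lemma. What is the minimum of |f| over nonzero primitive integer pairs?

descent: ρ → (-3,6,2)  [lands on river]
river: ρ → (2,6,-3)
closes: descent 1, river 2
min |a| on river = 2

2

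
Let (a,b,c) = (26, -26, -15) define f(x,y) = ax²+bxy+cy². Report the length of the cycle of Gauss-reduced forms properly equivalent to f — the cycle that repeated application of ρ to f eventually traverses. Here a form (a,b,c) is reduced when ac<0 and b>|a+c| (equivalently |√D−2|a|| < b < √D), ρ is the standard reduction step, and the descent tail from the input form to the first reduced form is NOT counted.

D = 2236, ⌊√D⌋ = 47
descent: ρ → (-15,26,26)  [lands on river]
river: ρ → (26,26,-15)
river: ρ → (-15,34,18)
river: ρ → (18,38,-11)
river: ρ → (-11,28,33)
river: ρ → (33,38,-6)
river: ρ → (-6,46,5)
river: ρ → (5,44,-15)
river: ρ → (-15,46,2)
river: ρ → (2,46,-15)
river: ρ → (-15,44,5)
river: ρ → (5,46,-6)
river: ρ → (-6,38,33)
river: ρ → (33,28,-11)
river: ρ → (-11,38,18)
river: ρ → (18,34,-15)
ρ-cycle length = 16 (tail of 1 descent step not counted)

16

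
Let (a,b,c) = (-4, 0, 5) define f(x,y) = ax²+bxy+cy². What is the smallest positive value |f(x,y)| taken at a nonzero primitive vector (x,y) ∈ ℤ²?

descent: ρ → (5,0,-4)
descent: ρ → (-4,8,1)  [lands on river]
river: ρ → (1,8,-4)
closes: descent 2, river 2
min |a| on river = 1

1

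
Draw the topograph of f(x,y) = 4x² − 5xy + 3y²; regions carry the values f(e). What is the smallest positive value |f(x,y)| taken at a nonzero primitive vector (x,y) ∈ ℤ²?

translate: b→3 (≡-5 mod 8), so (4,-5,3)→(4,3,2)
flip: (4,3,2)→(2,-3,4)
translate: b→1 (≡-3 mod 4), so (2,-3,4)→(2,1,3)
reduced (well bottom): (2,1,3) with a≤c, −a<b≤a
well minimum = a = 2

2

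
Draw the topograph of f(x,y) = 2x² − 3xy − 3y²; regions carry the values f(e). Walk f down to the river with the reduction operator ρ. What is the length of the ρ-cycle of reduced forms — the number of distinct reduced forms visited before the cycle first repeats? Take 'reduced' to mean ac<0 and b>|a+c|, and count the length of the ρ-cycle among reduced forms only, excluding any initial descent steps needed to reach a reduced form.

D = 33, ⌊√D⌋ = 5
descent: ρ → (-3,3,2)  [lands on river]
river: ρ → (2,5,-1)
river: ρ → (-1,5,2)
river: ρ → (2,3,-3)
ρ-cycle length = 4 (tail of 1 descent step not counted)

4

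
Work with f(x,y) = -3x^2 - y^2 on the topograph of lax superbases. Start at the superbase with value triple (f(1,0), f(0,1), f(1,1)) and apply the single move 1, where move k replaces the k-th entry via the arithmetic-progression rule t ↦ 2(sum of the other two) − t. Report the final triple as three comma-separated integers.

start (-3,-1,-4) = (f(1,0),f(0,1),f(1,1))
replace slot 1: 2·((-1)+(-4)) − (-3) = -7 → (-7,-1,-4)

-7,-1,-4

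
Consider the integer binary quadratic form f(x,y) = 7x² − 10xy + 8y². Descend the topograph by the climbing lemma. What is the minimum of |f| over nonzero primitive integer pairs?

translate: b→4 (≡-10 mod 14), so (7,-10,8)→(7,4,5)
flip: (7,4,5)→(5,-4,7)
reduced (well bottom): (5,-4,7) with a≤c, −a<b≤a
well minimum = a = 5

5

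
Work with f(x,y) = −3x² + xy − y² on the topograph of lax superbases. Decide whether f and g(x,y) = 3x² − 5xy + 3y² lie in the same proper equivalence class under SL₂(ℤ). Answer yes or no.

D₁ = -11, D₂ = -11
f is negative-definite; reduce −f:
−f: flip: (3,-1,1)→(1,1,3)
−f: reduced (well bottom): (1,1,3) with a≤c, −a<b≤a
flip sign back: reduced form of f is (-1,-1,-3)
g: translate: b→1 (≡-5 mod 6), so (3,-5,3)→(3,1,1)
g: flip: (3,1,1)→(1,-1,3)
g: translate: b→1 (≡-1 mod 2), so (1,-1,3)→(1,1,3)
g: reduced (well bottom): (1,1,3) with a≤c, −a<b≤a
reduced forms (-1, -1, -3) vs (1, 1, 3) ⇒ inequivalent

no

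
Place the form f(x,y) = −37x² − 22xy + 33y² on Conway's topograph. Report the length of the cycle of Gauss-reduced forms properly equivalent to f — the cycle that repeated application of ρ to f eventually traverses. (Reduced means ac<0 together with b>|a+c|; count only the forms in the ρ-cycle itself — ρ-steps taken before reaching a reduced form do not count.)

D = 5368, ⌊√D⌋ = 73
descent: ρ → (33,22,-37)  [lands on river]
river: ρ → (-37,52,18)
river: ρ → (18,56,-31)
river: ρ → (-31,68,6)
river: ρ → (6,64,-53)
river: ρ → (-53,42,17)
river: ρ → (17,60,-26)
river: ρ → (-26,44,33)
ρ-cycle length = 8 (tail of 1 descent step not counted)

8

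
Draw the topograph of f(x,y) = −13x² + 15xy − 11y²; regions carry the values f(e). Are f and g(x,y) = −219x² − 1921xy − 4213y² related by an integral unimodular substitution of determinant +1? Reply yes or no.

D₁ = -347, D₂ = -347
f is negative-definite; reduce −f:
−f: translate: b→11 (≡-15 mod 26), so (13,-15,11)→(13,11,9)
−f: flip: (13,11,9)→(9,-11,13)
−f: translate: b→7 (≡-11 mod 18), so (9,-11,13)→(9,7,11)
−f: reduced (well bottom): (9,7,11) with a≤c, −a<b≤a
flip sign back: reduced form of f is (-9,-7,-11)
g is negative-definite; reduce −g:
−g: translate: b→169 (≡1921 mod 438), so (219,1921,4213)→(219,169,33)
−g: flip: (219,169,33)→(33,-169,219)
−g: translate: b→29 (≡-169 mod 66), so (33,-169,219)→(33,29,9)
−g: flip: (33,29,9)→(9,-29,33)
−g: translate: b→7 (≡-29 mod 18), so (9,-29,33)→(9,7,11)
−g: reduced (well bottom): (9,7,11) with a≤c, −a<b≤a
flip sign back: reduced form of g is (-9,-7,-11)
reduced forms (-9, -7, -11) vs (-9, -7, -11) ⇒ equivalent

yes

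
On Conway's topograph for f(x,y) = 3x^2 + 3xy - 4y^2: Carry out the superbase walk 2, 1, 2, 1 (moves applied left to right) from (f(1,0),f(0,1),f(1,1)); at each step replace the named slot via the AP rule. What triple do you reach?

start (3,-4,2) = (f(1,0),f(0,1),f(1,1))
replace slot 2: 2·(3+2) − (-4) = 14 → (3,14,2)
replace slot 1: 2·(14+2) − 3 = 29 → (29,14,2)
replace slot 2: 2·(29+2) − 14 = 48 → (29,48,2)
replace slot 1: 2·(48+2) − 29 = 71 → (71,48,2)

71,48,2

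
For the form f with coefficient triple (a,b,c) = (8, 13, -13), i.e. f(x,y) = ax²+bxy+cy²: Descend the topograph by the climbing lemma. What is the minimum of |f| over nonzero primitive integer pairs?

river: ρ → (-13,13,8)
river: ρ → (8,19,-7)
river: ρ → (-7,23,2)
river: ρ → (2,21,-18)
river: ρ → (-18,15,5)
river: ρ → (5,15,-18)
river: ρ → (-18,21,2)
river: ρ → (2,23,-7)
river: ρ → (-7,19,8)
river: ρ → (8,13,-13)
closes: descent 0, river 10
min |a| on river = 2

2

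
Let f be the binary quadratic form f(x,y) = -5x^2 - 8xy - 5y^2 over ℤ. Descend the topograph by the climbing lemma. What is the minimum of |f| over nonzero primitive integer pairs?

translate: b→-2 (≡8 mod 10), so (5,8,5)→(5,-2,2)
flip: (5,-2,2)→(2,2,5)
reduced (well bottom): (2,2,5) with a≤c, −a<b≤a
well minimum |f| = |-2| = 2 (negative-definite)

2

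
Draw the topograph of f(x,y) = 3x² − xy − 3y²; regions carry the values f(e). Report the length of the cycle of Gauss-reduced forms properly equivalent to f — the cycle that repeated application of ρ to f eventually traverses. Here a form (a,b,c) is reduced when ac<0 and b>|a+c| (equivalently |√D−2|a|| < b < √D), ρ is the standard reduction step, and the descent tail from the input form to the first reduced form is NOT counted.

D = 37, ⌊√D⌋ = 6
descent: ρ → (-3,1,3)  [lands on river]
river: ρ → (3,5,-1)
river: ρ → (-1,5,3)
river: ρ → (3,1,-3)
river: ρ → (-3,5,1)
river: ρ → (1,5,-3)
ρ-cycle length = 6 (tail of 1 descent step not counted)

6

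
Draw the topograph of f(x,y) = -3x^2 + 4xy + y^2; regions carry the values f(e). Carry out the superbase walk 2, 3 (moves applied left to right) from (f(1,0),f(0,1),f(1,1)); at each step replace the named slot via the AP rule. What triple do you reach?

start (-3,1,2) = (f(1,0),f(0,1),f(1,1))
replace slot 2: 2·((-3)+2) − 1 = -3 → (-3,-3,2)
replace slot 3: 2·((-3)+(-3)) − 2 = -14 → (-3,-3,-14)

-3,-3,-14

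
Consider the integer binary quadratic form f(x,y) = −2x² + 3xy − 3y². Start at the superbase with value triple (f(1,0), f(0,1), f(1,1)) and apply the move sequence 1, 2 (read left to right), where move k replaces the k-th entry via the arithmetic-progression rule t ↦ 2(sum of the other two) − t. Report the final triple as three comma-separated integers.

start (-2,-3,-2) = (f(1,0),f(0,1),f(1,1))
replace slot 1: 2·((-3)+(-2)) − (-2) = -8 → (-8,-3,-2)
replace slot 2: 2·((-8)+(-2)) − (-3) = -17 → (-8,-17,-2)

-8,-17,-2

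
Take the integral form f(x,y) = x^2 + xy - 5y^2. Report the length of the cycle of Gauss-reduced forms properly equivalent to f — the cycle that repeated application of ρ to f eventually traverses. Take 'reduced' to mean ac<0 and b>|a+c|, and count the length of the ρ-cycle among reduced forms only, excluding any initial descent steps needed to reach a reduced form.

D = 21, ⌊√D⌋ = 4
descent: ρ → (-5,-1,1)
descent: ρ → (1,3,-3)  [lands on river]
river: ρ → (-3,3,1)
ρ-cycle length = 2 (tail of 2 descent steps not counted)

2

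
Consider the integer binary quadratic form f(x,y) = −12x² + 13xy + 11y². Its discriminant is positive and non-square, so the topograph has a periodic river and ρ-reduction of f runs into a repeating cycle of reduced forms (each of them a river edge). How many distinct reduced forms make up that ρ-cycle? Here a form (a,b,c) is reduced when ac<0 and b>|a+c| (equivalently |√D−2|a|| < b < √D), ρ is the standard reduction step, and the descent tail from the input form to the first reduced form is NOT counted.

D = 697, ⌊√D⌋ = 26
river: ρ → (11,9,-14)
river: ρ → (-14,19,6)
river: ρ → (6,17,-17)
river: ρ → (-17,17,6)
river: ρ → (6,19,-14)
river: ρ → (-14,9,11)
river: ρ → (11,13,-12)
river: ρ → (-12,11,12)
river: ρ → (12,13,-11)
river: ρ → (-11,9,14)
river: ρ → (14,19,-6)
river: ρ → (-6,17,17)
river: ρ → (17,17,-6)
river: ρ → (-6,19,14)
river: ρ → (14,9,-11)
river: ρ → (-11,13,12)
river: ρ → (12,11,-12)
river: ρ → (-12,13,11)
ρ-cycle length = 18 (tail of 0 descent steps not counted)

18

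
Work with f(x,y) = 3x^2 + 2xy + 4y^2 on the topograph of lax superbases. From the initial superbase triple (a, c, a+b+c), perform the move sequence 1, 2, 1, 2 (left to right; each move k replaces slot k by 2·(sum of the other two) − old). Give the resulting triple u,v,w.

start (3,4,9) = (f(1,0),f(0,1),f(1,1))
replace slot 1: 2·(4+9) − 3 = 23 → (23,4,9)
replace slot 2: 2·(23+9) − 4 = 60 → (23,60,9)
replace slot 1: 2·(60+9) − 23 = 115 → (115,60,9)
replace slot 2: 2·(115+9) − 60 = 188 → (115,188,9)

115,188,9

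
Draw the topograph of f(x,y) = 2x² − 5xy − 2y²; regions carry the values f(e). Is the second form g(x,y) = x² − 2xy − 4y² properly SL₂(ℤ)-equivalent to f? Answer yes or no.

D₁ = 41, D₂ = 20
discriminants differ ⇒ not SL₂(ℤ)-equivalent

no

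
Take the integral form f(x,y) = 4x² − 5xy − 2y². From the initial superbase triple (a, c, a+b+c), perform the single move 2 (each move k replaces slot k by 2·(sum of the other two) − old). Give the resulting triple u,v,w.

start (4,-2,-3) = (f(1,0),f(0,1),f(1,1))
replace slot 2: 2·(4+(-3)) − (-2) = 4 → (4,4,-3)

4,4,-3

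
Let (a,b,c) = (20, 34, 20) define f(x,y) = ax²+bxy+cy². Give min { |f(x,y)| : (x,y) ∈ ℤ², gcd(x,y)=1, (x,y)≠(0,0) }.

translate: b→-6 (≡34 mod 40), so (20,34,20)→(20,-6,6)
flip: (20,-6,6)→(6,6,20)
reduced (well bottom): (6,6,20) with a≤c, −a<b≤a
well minimum = a = 6

6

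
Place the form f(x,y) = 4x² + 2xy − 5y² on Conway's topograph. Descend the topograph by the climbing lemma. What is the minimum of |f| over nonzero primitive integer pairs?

river: ρ → (-5,8,1)
river: ρ → (1,8,-5)
river: ρ → (-5,2,4)
river: ρ → (4,6,-3)
river: ρ → (-3,6,4)
river: ρ → (4,2,-5)
closes: descent 0, river 6
min |a| on river = 1

1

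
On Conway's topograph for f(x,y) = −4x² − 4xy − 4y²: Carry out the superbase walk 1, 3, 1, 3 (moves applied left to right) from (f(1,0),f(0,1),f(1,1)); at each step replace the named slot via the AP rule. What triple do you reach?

start (-4,-4,-12) = (f(1,0),f(0,1),f(1,1))
replace slot 1: 2·((-4)+(-12)) − (-4) = -28 → (-28,-4,-12)
replace slot 3: 2·((-28)+(-4)) − (-12) = -52 → (-28,-4,-52)
replace slot 1: 2·((-4)+(-52)) − (-28) = -84 → (-84,-4,-52)
replace slot 3: 2·((-84)+(-4)) − (-52) = -124 → (-84,-4,-124)

-84,-4,-124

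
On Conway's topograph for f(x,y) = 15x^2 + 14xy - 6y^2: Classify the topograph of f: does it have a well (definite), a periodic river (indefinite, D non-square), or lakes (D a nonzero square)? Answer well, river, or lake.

D = b²−4ac = 14² − 4·15·(-6) = 556
D > 0 non-square ⇒ indefinite ⇒ periodic river

river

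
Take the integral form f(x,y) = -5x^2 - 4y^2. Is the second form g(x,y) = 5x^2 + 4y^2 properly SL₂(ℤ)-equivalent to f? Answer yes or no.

D₁ = -80, D₂ = -80
f is negative-definite; reduce −f:
−f: flip: (5,0,4)→(4,0,5)
−f: reduced (well bottom): (4,0,5) with a≤c, −a<b≤a
flip sign back: reduced form of f is (-4,0,-5)
g: flip: (5,0,4)→(4,0,5)
g: reduced (well bottom): (4,0,5) with a≤c, −a<b≤a
reduced forms (-4, 0, -5) vs (4, 0, 5) ⇒ inequivalent

no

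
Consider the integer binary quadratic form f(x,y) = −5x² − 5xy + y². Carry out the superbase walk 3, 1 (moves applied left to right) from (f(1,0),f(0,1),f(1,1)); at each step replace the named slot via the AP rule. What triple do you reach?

start (-5,1,-9) = (f(1,0),f(0,1),f(1,1))
replace slot 3: 2·((-5)+1) − (-9) = 1 → (-5,1,1)
replace slot 1: 2·(1+1) − (-5) = 9 → (9,1,1)

9,1,1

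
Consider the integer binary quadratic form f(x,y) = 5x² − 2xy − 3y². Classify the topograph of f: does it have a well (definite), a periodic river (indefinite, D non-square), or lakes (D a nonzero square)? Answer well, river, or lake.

D = b²−4ac = (-2)² − 4·5·(-3) = 64
D = 8² is a perfect square ⇒ form factors over ℤ ⇒ lakes

lake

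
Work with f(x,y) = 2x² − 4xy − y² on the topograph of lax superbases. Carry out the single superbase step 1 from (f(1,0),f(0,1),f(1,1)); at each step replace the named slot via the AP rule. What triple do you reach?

start (2,-1,-3) = (f(1,0),f(0,1),f(1,1))
replace slot 1: 2·((-1)+(-3)) − 2 = -10 → (-10,-1,-3)

-10,-1,-3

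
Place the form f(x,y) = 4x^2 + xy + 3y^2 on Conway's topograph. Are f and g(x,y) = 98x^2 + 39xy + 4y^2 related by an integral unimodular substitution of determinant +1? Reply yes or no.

D₁ = -47, D₂ = -47
f: flip: (4,1,3)→(3,-1,4)
f: reduced (well bottom): (3,-1,4) with a≤c, −a<b≤a
g: flip: (98,39,4)→(4,-39,98)
g: translate: b→1 (≡-39 mod 8), so (4,-39,98)→(4,1,3)
g: flip: (4,1,3)→(3,-1,4)
g: reduced (well bottom): (3,-1,4) with a≤c, −a<b≤a
reduced forms (3, -1, 4) vs (3, -1, 4) ⇒ equivalent

yes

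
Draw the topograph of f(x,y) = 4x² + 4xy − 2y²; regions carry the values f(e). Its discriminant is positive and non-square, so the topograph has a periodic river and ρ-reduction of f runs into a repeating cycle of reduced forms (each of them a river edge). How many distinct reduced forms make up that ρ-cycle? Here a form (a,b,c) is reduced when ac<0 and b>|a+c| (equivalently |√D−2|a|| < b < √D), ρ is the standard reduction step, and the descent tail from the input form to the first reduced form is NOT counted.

D = 48, ⌊√D⌋ = 6
river: ρ → (-2,4,4)
river: ρ → (4,4,-2)
ρ-cycle length = 2 (tail of 0 descent steps not counted)

2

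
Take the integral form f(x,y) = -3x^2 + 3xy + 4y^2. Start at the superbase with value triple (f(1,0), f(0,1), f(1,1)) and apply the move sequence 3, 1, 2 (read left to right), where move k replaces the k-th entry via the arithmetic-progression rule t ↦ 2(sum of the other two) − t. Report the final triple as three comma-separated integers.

start (-3,4,4) = (f(1,0),f(0,1),f(1,1))
replace slot 3: 2·((-3)+4) − 4 = -2 → (-3,4,-2)
replace slot 1: 2·(4+(-2)) − (-3) = 7 → (7,4,-2)
replace slot 2: 2·(7+(-2)) − 4 = 6 → (7,6,-2)

7,6,-2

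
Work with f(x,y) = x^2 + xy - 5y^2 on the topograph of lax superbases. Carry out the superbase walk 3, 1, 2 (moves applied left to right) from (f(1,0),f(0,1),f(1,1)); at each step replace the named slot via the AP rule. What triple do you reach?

start (1,-5,-3) = (f(1,0),f(0,1),f(1,1))
replace slot 3: 2·(1+(-5)) − (-3) = -5 → (1,-5,-5)
replace slot 1: 2·((-5)+(-5)) − 1 = -21 → (-21,-5,-5)
replace slot 2: 2·((-21)+(-5)) − (-5) = -47 → (-21,-47,-5)

-21,-47,-5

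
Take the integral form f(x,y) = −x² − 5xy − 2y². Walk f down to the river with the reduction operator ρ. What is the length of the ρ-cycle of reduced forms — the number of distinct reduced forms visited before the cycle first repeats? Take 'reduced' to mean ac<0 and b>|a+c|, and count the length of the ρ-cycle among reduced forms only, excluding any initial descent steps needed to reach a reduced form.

D = 17, ⌊√D⌋ = 4
descent: ρ → (-2,1,2)  [lands on river]
river: ρ → (2,3,-1)
river: ρ → (-1,3,2)
river: ρ → (2,1,-2)
river: ρ → (-2,3,1)
river: ρ → (1,3,-2)
ρ-cycle length = 6 (tail of 1 descent step not counted)

6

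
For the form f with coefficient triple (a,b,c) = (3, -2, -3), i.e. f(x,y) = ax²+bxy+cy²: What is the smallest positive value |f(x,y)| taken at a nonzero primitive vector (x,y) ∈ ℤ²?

descent: ρ → (-3,2,3)  [lands on river]
river: ρ → (3,4,-2)
river: ρ → (-2,4,3)
river: ρ → (3,2,-3)
river: ρ → (-3,4,2)
river: ρ → (2,4,-3)
closes: descent 1, river 6
min |a| on river = 2

2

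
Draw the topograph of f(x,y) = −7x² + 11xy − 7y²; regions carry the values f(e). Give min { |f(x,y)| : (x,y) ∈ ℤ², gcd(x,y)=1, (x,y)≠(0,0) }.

translate: b→3 (≡-11 mod 14), so (7,-11,7)→(7,3,3)
flip: (7,3,3)→(3,-3,7)
translate: b→3 (≡-3 mod 6), so (3,-3,7)→(3,3,7)
reduced (well bottom): (3,3,7) with a≤c, −a<b≤a
well minimum |f| = |-3| = 3 (negative-definite)

3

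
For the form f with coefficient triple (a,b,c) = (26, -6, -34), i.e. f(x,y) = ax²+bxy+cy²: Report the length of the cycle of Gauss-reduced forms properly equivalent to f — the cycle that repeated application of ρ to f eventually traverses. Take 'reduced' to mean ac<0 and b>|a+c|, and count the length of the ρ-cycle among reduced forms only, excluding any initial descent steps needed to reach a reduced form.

D = 3572, ⌊√D⌋ = 59
descent: ρ → (-34,6,26)
descent: ρ → (26,46,-14)  [lands on river]
river: ρ → (-14,38,38)
river: ρ → (38,38,-14)
river: ρ → (-14,46,26)
river: ρ → (26,58,-2)
river: ρ → (-2,58,26)
ρ-cycle length = 6 (tail of 2 descent steps not counted)

6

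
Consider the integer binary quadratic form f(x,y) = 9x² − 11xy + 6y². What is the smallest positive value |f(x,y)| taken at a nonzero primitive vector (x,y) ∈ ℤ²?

translate: b→7 (≡-11 mod 18), so (9,-11,6)→(9,7,4)
flip: (9,7,4)→(4,-7,9)
translate: b→1 (≡-7 mod 8), so (4,-7,9)→(4,1,6)
reduced (well bottom): (4,1,6) with a≤c, −a<b≤a
well minimum = a = 4

4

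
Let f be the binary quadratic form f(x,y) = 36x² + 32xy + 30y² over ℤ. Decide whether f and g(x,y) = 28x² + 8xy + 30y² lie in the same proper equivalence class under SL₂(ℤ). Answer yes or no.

D₁ = -3296, D₂ = -3296
f: flip: (36,32,30)→(30,-32,36)
f: translate: b→28 (≡-32 mod 60), so (30,-32,36)→(30,28,34)
f: reduced (well bottom): (30,28,34) with a≤c, −a<b≤a
g: reduced (well bottom): (28,8,30) with a≤c, −a<b≤a
reduced forms (30, 28, 34) vs (28, 8, 30) ⇒ inequivalent

no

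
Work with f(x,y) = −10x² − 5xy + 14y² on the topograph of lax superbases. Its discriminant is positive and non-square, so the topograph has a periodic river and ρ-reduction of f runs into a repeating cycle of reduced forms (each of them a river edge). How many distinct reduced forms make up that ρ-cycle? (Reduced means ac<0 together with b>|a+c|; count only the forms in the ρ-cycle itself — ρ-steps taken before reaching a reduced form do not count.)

D = 585, ⌊√D⌋ = 24
descent: ρ → (14,5,-10)  [lands on river]
river: ρ → (-10,15,9)
river: ρ → (9,21,-4)
river: ρ → (-4,19,14)
river: ρ → (14,9,-9)
river: ρ → (-9,9,14)
river: ρ → (14,19,-4)
river: ρ → (-4,21,9)
river: ρ → (9,15,-10)
river: ρ → (-10,5,14)
river: ρ → (14,23,-1)
river: ρ → (-1,23,14)
ρ-cycle length = 12 (tail of 1 descent step not counted)

12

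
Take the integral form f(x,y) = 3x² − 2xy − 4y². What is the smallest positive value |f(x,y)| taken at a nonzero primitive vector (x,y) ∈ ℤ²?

descent: ρ → (-4,2,3)  [lands on river]
river: ρ → (3,4,-3)
river: ρ → (-3,2,4)
river: ρ → (4,6,-1)
river: ρ → (-1,6,4)
river: ρ → (4,2,-3)
river: ρ → (-3,4,3)
river: ρ → (3,2,-4)
river: ρ → (-4,6,1)
river: ρ → (1,6,-4)
closes: descent 1, river 10
min |a| on river = 1

1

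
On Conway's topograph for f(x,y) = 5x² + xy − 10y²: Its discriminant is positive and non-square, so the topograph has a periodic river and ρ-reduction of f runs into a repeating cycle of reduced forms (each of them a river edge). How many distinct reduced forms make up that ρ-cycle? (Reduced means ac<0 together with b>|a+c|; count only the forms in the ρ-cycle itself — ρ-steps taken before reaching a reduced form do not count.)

D = 201, ⌊√D⌋ = 14
descent: ρ → (-10,-1,5)
descent: ρ → (5,11,-4)  [lands on river]
river: ρ → (-4,13,2)
river: ρ → (2,11,-10)
river: ρ → (-10,9,3)
river: ρ → (3,9,-10)
river: ρ → (-10,11,2)
river: ρ → (2,13,-4)
river: ρ → (-4,11,5)
river: ρ → (5,9,-6)
river: ρ → (-6,3,8)
river: ρ → (8,13,-1)
river: ρ → (-1,13,8)
river: ρ → (8,3,-6)
river: ρ → (-6,9,5)
ρ-cycle length = 14 (tail of 2 descent steps not counted)

14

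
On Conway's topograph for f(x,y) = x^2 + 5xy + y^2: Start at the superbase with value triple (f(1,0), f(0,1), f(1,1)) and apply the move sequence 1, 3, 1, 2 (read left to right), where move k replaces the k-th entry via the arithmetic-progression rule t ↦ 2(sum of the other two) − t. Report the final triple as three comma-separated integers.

start (1,1,7) = (f(1,0),f(0,1),f(1,1))
replace slot 1: 2·(1+7) − 1 = 15 → (15,1,7)
replace slot 3: 2·(15+1) − 7 = 25 → (15,1,25)
replace slot 1: 2·(1+25) − 15 = 37 → (37,1,25)
replace slot 2: 2·(37+25) − 1 = 123 → (37,123,25)

37,123,25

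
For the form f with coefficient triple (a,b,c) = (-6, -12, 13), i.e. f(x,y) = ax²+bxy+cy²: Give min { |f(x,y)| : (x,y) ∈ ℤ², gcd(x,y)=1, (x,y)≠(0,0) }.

descent: ρ → (13,12,-6)  [lands on river]
river: ρ → (-6,12,13)
river: ρ → (13,14,-5)
river: ρ → (-5,16,10)
river: ρ → (10,4,-11)
river: ρ → (-11,18,3)
river: ρ → (3,18,-11)
river: ρ → (-11,4,10)
river: ρ → (10,16,-5)
river: ρ → (-5,14,13)
closes: descent 1, river 10
min |a| on river = 3

3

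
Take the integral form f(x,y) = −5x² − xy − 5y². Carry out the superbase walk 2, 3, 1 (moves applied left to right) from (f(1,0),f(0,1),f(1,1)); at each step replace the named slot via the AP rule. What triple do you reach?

start (-5,-5,-11) = (f(1,0),f(0,1),f(1,1))
replace slot 2: 2·((-5)+(-11)) − (-5) = -27 → (-5,-27,-11)
replace slot 3: 2·((-5)+(-27)) − (-11) = -53 → (-5,-27,-53)
replace slot 1: 2·((-27)+(-53)) − (-5) = -155 → (-155,-27,-53)

-155,-27,-53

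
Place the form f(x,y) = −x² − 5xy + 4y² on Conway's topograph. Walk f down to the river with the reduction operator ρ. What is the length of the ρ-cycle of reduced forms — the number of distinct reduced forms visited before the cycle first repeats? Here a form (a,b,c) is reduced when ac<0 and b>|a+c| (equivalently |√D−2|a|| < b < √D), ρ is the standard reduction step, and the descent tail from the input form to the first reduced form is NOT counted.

D = 41, ⌊√D⌋ = 6
descent: ρ → (4,5,-1)  [lands on river]
river: ρ → (-1,5,4)
river: ρ → (4,3,-2)
river: ρ → (-2,5,2)
river: ρ → (2,3,-4)
river: ρ → (-4,5,1)
river: ρ → (1,5,-4)
river: ρ → (-4,3,2)
river: ρ → (2,5,-2)
river: ρ → (-2,3,4)
ρ-cycle length = 10 (tail of 1 descent step not counted)

10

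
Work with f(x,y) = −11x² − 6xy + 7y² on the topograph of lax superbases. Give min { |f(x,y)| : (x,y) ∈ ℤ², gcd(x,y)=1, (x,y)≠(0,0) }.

descent: ρ → (7,6,-11)  [lands on river]
river: ρ → (-11,16,2)
river: ρ → (2,16,-11)
river: ρ → (-11,6,7)
river: ρ → (7,8,-10)
river: ρ → (-10,12,5)
river: ρ → (5,18,-1)
river: ρ → (-1,18,5)
river: ρ → (5,12,-10)
river: ρ → (-10,8,7)
closes: descent 1, river 10
min |a| on river = 1

1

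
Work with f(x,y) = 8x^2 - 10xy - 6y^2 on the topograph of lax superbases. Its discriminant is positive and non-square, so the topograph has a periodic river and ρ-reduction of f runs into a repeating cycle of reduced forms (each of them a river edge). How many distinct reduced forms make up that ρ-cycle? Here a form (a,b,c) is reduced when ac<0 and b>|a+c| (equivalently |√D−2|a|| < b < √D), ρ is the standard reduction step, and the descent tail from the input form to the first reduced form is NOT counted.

D = 292, ⌊√D⌋ = 17
descent: ρ → (-6,10,8)  [lands on river]
river: ρ → (8,6,-8)
river: ρ → (-8,10,6)
river: ρ → (6,14,-4)
river: ρ → (-4,10,12)
river: ρ → (12,14,-2)
river: ρ → (-2,14,12)
river: ρ → (12,10,-4)
river: ρ → (-4,14,6)
river: ρ → (6,10,-8)
river: ρ → (-8,6,8)
river: ρ → (8,10,-6)
river: ρ → (-6,14,4)
river: ρ → (4,10,-12)
river: ρ → (-12,14,2)
river: ρ → (2,14,-12)
river: ρ → (-12,10,4)
river: ρ → (4,14,-6)
ρ-cycle length = 18 (tail of 1 descent step not counted)

18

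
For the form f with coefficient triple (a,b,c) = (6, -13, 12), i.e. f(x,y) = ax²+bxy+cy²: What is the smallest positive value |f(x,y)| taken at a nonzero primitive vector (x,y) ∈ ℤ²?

translate: b→-1 (≡-13 mod 12), so (6,-13,12)→(6,-1,5)
flip: (6,-1,5)→(5,1,6)
reduced (well bottom): (5,1,6) with a≤c, −a<b≤a
well minimum = a = 5

5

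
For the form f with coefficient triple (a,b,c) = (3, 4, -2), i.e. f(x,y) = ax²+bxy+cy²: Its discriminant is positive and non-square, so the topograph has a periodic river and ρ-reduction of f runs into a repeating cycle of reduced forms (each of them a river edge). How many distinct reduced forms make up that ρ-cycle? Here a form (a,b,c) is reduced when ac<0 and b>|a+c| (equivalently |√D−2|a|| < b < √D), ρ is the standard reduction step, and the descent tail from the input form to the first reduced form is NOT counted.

D = 40, ⌊√D⌋ = 6
river: ρ → (-2,4,3)
river: ρ → (3,2,-3)
river: ρ → (-3,4,2)
river: ρ → (2,4,-3)
river: ρ → (-3,2,3)
river: ρ → (3,4,-2)
ρ-cycle length = 6 (tail of 0 descent steps not counted)

6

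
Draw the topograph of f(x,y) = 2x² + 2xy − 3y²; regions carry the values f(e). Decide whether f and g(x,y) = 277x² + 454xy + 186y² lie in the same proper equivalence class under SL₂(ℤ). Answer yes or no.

D₁ = 28, D₂ = 28
river cycle of f (length 4): (-3, 4, 1), (1, 4, -3), (-3, 2, 2), (2, 2, -3)
river cycle of g (length 4): (1, 4, -3), (-3, 2, 2), (2, 2, -3), (-3, 4, 1)
cycles coincide ⇒ equivalent

yes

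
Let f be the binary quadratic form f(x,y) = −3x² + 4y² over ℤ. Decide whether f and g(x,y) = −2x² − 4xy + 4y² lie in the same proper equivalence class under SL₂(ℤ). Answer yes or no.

D₁ = 48, D₂ = 48
river cycle of f (length 2): (-3, 6, 1), (1, 6, -3)
river cycle of g (length 2): (4, 4, -2), (-2, 4, 4)
cycles differ ⇒ inequivalent

no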